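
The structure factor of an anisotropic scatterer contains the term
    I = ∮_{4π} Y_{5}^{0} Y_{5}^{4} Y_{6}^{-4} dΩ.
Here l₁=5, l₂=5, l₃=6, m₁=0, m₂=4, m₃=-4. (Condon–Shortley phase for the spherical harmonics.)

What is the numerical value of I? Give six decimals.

Checks pass: Σm=0; 16 even; l₃=6∈[0,10].
(2·5+1)(2·5+1)(2·6+1) = 1573
Δ: 4! 6! 6! / 17! → 1/28588560
sum: t=0:+1/345600 t=1:−1/13824 t=2:+1/5184 t=3:−1/13824 t=4:+1/345600 = 7/129600
3j²(5 5 6; 0 0 0) = Δ·Π!·Σ² = 80/7293  (sign +1)
sum: t=3:−1/207360 t=4:+1/345600 = -1/518400
3j²(5 5 6; 0 4 -4) = Δ·Π!·Σ² = 12/2431  (sign -1)
combine: 4πI² = 1573·80/7293·12/2431 = 320/3757
take √, sign -1: I = -0.08232836

-0.082328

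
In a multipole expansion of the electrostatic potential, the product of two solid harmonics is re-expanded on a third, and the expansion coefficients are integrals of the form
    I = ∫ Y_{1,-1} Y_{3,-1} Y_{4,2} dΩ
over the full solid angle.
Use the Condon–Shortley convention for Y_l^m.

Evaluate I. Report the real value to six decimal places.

Rules hold: Σm=0, L=8 even, 2≤4≤4.
N = 3·7·9 = 189
Δ = 0!·2!·6!/9! = 1/252
Racah Σ t=0..0: t=0:+1/36 = 1/36
⇒ 3j(1 3 4; 0 0 0)² = 4/63, sgn +1
Racah Σ t=0..0: t=0:+1/96 = 1/96
⇒ 3j(1 3 4; -1 -1 2)² = 5/84, sgn +1
4πI² = N·(3j₀)²·(3jₘ)² = 5/7
I = +1·√(0.714286/4π) = 0.23841361

0.238414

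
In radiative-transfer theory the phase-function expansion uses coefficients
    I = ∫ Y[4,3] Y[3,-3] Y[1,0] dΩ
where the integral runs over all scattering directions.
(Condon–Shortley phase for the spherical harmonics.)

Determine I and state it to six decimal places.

Rules hold: Σm=0, L=8 even, 1≤1≤7.
N = 9·7·3 = 189
Δ = 6!·2!·0!/9! = 1/252
Racah Σ t=3..3: t=3:−1/36 = -1/36
⇒ 3j(4 3 1; 0 0 0)² = 4/63, sgn +1
Racah Σ t=0..0: t=0:+1/720 = 1/720
⇒ 3j(4 3 1; 3 -3 0)² = 1/36, sgn -1
4πI² = N·(3j₀)²·(3jₘ)² = 1/3
I = -1·√(0.333333/4π) = -0.16286750

-0.162868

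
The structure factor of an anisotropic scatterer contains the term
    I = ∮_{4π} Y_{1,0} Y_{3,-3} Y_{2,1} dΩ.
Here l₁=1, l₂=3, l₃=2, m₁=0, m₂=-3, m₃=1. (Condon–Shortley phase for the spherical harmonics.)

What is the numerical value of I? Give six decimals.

0.000000

m-sum = 0 − 3 + 1 = -2 ≠ 0 ⇒ I = 0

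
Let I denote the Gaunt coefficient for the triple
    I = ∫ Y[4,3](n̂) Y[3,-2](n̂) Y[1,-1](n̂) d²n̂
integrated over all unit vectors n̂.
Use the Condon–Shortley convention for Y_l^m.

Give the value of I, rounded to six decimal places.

-0.282095

Rules hold: Σm=0, L=8 even, 1≤1≤7.
N = 9·7·3 = 189
Δ = 6!·2!·0!/9! = 1/252
Racah Σ t=3..3: t=3:−1/36 = -1/36
⇒ 3j(4 3 1; 0 0 0)² = 4/63, sgn +1
Racah Σ t=1..1: t=1:−1/240 = -1/240
⇒ 3j(4 3 1; 3 -2 -1)² = 1/12, sgn -1
4πI² = N·(3j₀)²·(3jₘ)² = 1/1
I = -1·√(1/4π) = -0.28209479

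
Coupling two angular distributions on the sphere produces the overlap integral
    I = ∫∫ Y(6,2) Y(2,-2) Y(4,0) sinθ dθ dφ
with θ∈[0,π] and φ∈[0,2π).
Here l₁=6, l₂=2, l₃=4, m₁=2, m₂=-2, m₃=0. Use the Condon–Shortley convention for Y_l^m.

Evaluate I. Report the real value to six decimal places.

Rules hold: Σm=0, L=12 even, 4≤4≤8.
N = 13·5·9 = 585
Δ = 4!·8!·0!/13! = 1/6435
Racah Σ t=2..2: t=2:+1/2304 = 1/2304
⇒ 3j(6 2 4; 0 0 0)² = 5/143, sgn +1
Racah Σ t=0..0: t=0:+1/13824 = 1/13824
⇒ 3j(6 2 4; 2 -2 0)² = 14/1287, sgn +1
4πI² = N·(3j₀)²·(3jₘ)² = 350/1573
I = +1·√(0.222505/4π) = 0.13306527

0.133065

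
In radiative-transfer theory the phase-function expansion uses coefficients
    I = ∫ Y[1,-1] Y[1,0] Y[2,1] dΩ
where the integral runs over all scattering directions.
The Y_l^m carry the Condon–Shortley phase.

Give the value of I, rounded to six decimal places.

Checks pass: Σm=0; 4 even; l₃=2∈[0,2].
(2·1+1)(2·1+1)(2·2+1) = 45
Δ: 0! 2! 2! / 5! → 1/30
sum: t=0:+1/1 = 1/1
3j²(1 1 2; 0 0 0) = Δ·Π!·Σ² = 2/15  (sign +1)
sum: t=0:+1/2 = 1/2
3j²(1 1 2; -1 0 1) = Δ·Π!·Σ² = 1/10  (sign -1)
combine: 4πI² = 45·2/15·1/10 = 3/5
take √, sign -1: I = -0.21850969

-0.218510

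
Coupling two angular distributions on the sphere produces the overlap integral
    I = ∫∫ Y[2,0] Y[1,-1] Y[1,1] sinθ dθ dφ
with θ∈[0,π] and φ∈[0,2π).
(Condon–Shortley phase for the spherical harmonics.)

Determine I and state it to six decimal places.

0.126157

Checks pass: Σm=0; 4 even; l₃=1∈[1,3].
(2·2+1)(2·1+1)(2·1+1) = 45
Δ: 2! 2! 0! / 5! → 1/30
sum: t=1:−1/1 = -1/1
3j²(2 1 1; 0 0 0) = Δ·Π!·Σ² = 2/15  (sign +1)
sum: t=0:+1/4 = 1/4
3j²(2 1 1; 0 -1 1) = Δ·Π!·Σ² = 1/30  (sign +1)
combine: 4πI² = 45·2/15·1/30 = 1/5
take √, sign +1: I = 0.12615663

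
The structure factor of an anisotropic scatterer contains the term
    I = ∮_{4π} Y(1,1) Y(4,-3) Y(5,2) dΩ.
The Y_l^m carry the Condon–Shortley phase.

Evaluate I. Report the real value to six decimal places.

0.085055

Rules hold: Σm=0, L=10 even, 3≤5≤5.
N = 3·9·11 = 297
Δ = 0!·2!·8!/11! = 1/495
Racah Σ t=0..0: t=0:+1/576 = 1/576
⇒ 3j(1 4 5; 0 0 0)² = 5/99, sgn -1
Racah Σ t=0..0: t=0:+1/10080 = 1/10080
⇒ 3j(1 4 5; 1 -3 2)² = 1/165, sgn -1
4πI² = N·(3j₀)²·(3jₘ)² = 1/11
I = +1·√(0.0909091/4π) = 0.08505478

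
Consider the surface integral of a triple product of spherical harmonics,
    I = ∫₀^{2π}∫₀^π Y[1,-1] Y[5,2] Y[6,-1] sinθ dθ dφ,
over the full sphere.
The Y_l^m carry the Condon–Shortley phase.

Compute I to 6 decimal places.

m-sum 0 ✓  L=12 even ✓  4≤6≤6 ✓
Π(2lᵢ+1) = 3×11×13 = 429
triangle coeff Δ(1,5,6) = 1/858
Σ_t [0,0]: t=0:+1/14400 = 1/14400
(3j)²=6/143 [(1 5 6; 0 0 0)], sign=+1
Σ_t [0,0]: t=0:+1/60480 = 1/60480
(3j)²=5/429 [(1 5 6; -1 2 -1)], sign=-1
⇒ 4πI² = 30/143
I = (-1)√(30/143/(4π)) = -0.12920749

-0.129207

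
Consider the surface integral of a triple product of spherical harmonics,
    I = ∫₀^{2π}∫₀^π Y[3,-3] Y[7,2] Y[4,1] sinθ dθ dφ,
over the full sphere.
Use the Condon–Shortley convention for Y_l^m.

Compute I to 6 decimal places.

0.061755

Rules hold: Σm=0, L=14 even, 4≤4≤10.
N = 7·15·9 = 945
Δ = 6!·0!·8!/15! = 1/45045
Racah Σ t=3..3: t=3:−1/20736 = -1/20736
⇒ 3j(3 7 4; 0 0 0)² = 35/1287, sgn -1
Racah Σ t=6..6: t=6:+1/518400 = 1/518400
⇒ 3j(3 7 4; -3 2 1)² = 4/2145, sgn -1
4πI² = N·(3j₀)²·(3jₘ)² = 980/20449
I = +1·√(0.0479241/4π) = 0.06175499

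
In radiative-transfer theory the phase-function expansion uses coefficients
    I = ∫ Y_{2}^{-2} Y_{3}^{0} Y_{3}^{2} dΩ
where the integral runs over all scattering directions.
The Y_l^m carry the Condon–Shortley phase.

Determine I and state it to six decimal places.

-0.188063

Rules hold: Σm=0, L=8 even, 1≤3≤5.
N = 5·7·7 = 245
Δ = 2!·2!·4!/9! = 1/3780
Racah Σ t=0..2: t=0:+1/24 t=1:−1/4 t=2:+1/24 = -1/6
⇒ 3j(2 3 3; 0 0 0)² = 4/105, sgn +1
Racah Σ t=2..2: t=2:+1/24 = 1/24
⇒ 3j(2 3 3; -2 0 2)² = 1/21, sgn -1
4πI² = N·(3j₀)²·(3jₘ)² = 4/9
I = -1·√(0.444444/4π) = -0.18806319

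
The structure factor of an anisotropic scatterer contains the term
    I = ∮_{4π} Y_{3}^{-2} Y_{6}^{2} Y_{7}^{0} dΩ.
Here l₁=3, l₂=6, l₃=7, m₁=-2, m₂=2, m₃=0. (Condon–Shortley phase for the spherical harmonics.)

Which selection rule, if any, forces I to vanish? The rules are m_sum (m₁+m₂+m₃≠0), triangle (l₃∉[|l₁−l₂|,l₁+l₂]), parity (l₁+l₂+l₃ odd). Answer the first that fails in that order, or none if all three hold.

m₁+m₂+m₃ = -2 + 2 + 0 = 0  ✓
triangle: |3−6|=3 ≤ l₃=7 ≤ 3+6=9  ✓
parity: l₁+l₂+l₃ = 16 is even  ✓

none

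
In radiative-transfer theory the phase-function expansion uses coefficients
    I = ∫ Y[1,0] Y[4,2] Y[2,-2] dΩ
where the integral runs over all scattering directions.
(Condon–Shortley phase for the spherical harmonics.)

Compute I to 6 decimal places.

0.000000

triangle: need 3≤l₃≤5, have 2; I=0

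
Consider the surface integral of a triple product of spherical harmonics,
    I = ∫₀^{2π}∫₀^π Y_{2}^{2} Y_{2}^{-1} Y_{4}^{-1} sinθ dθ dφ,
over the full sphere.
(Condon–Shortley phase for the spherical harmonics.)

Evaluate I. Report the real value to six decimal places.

Rules hold: Σm=0, L=8 even, 0≤4≤4.
N = 5·5·9 = 225
Δ = 0!·4!·4!/9! = 1/630
Racah Σ t=0..0: t=0:+1/16 = 1/16
⇒ 3j(2 2 4; 0 0 0)² = 2/35, sgn +1
Racah Σ t=0..0: t=0:+1/144 = 1/144
⇒ 3j(2 2 4; 2 -1 -1)² = 1/126, sgn -1
4πI² = N·(3j₀)²·(3jₘ)² = 5/49
I = -1·√(0.102041/4π) = -0.09011188

-0.090112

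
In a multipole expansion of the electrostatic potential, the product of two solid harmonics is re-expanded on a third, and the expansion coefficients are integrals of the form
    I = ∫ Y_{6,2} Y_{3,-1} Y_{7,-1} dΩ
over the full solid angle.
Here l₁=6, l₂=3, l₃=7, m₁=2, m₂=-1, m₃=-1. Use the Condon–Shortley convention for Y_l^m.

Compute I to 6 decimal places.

0.062364

Rules hold: Σm=0, L=16 even, 3≤7≤9.
N = 13·7·15 = 1365
Δ = 2!·10!·4!/17! = 1/2042040
Racah Σ t=0..2: t=0:+1/207360 t=1:−1/57600 t=2:+1/207360 = -1/129600
⇒ 3j(6 3 7; 0 0 0)² = 168/12155, sgn +1
Racah Σ t=0..2: t=0:+1/138240 t=1:−1/181440 t=2:+1/3870720 = 23/11612160
⇒ 3j(6 3 7; 2 -1 -1)² = 529/204204, sgn +1
4πI² = N·(3j₀)²·(3jₘ)² = 22218/454597
I = +1·√(0.0488741/4π) = 0.06236404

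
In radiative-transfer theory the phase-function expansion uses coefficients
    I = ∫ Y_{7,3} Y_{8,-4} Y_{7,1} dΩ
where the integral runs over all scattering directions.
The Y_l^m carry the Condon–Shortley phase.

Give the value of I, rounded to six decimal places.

Checks pass: Σm=0; 22 even; l₃=7∈[1,15].
(2·7+1)(2·8+1)(2·7+1) = 3825
Δ: 8! 6! 8! / 23! → 1/22086194130
sum: t=1:−1/18289152000 t=2:+1/248832000 t=3:−1/24883200 t=4:+1/11943936 t=5:−1/24883200 t=6:+1/248832000 t=7:−1/18289152000 = 11/975421440
3j²(7 8 7; 0 0 0) = Δ·Π!·Σ² = 1750/289731  (sign -1)
sum: t=0:+1/1114767360 t=1:−1/130636800 t=2:+1/99532800 t=3:−1/435456000 t=4:+1/16721510400 = 11/10450944000
3j²(7 8 7; 3 -4 1) = Δ·Π!·Σ² = 704/482885  (sign +1)
combine: 4πI² = 3825·1750/289731·704/482885 = 18480000/548653937
take √, sign -1: I = -0.05177222

-0.051772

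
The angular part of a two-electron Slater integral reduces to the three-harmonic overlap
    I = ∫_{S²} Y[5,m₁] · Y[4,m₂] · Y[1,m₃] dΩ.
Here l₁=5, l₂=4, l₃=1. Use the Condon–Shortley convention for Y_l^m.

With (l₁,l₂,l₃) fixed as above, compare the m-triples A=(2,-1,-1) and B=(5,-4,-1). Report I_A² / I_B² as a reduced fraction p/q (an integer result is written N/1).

7/15

Shared (l₁,l₂,l₃)=(5,4,1): N and (l;000)² cancel in I_A²/I_B².
A: Δ = 8!·2!·0!/11! = 1/495; Racah Σ t=3..3: t=3:−1/1440 = -1/1440; ⇒ 3j(5 4 1; 2 -1 -1)² = 7/165, sgn -1
B: Δ = 8!·2!·0!/11! = 1/495; Racah Σ t=0..0: t=0:+1/80640 = 1/80640; ⇒ 3j(5 4 1; 5 -4 -1)² = 1/11, sgn +1
I_A²/I_B² = (7/165)/(1/11) = 7/15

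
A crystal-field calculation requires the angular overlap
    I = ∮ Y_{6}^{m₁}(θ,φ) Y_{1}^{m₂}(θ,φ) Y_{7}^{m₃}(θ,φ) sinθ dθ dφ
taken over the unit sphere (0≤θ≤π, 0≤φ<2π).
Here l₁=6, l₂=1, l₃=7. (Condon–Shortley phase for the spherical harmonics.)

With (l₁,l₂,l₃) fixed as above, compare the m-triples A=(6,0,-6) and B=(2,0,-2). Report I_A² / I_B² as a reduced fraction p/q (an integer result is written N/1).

Same 6,1,7: normalisation and zero-m 3j drop out of the ratio.
A: Δ: 0! 12! 2! / 15! → 1/1365; sum: t=0:+1/479001600 = 1/479001600; 3j²(6 1 7; 6 0 -6) = Δ·Π!·Σ² = 1/105  (sign -1)
B: Δ: 0! 12! 2! / 15! → 1/1365; sum: t=0:+1/967680 = 1/967680; 3j²(6 1 7; 2 0 -2) = Δ·Π!·Σ² = 3/91  (sign -1)
I_A²/I_B² = (1/105)/(3/91) = 13/45

13/45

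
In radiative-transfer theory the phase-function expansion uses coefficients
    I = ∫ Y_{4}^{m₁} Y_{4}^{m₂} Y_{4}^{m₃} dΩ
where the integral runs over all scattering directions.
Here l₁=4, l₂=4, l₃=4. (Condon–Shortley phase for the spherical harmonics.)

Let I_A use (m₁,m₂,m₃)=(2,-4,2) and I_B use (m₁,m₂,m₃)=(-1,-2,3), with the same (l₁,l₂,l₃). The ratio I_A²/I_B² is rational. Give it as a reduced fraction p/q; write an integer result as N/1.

9/1

l's match ⇒ only the (l;m) 3-j factors differ between A and B.
A: triangle coeff Δ(4,4,4) = 1/450450; Σ_t [0,0]: t=0:+1/2304 = 1/2304; (3j)²=5/143 [(4 4 4; 2 -4 2)], sign=+1
B: triangle coeff Δ(4,4,4) = 1/450450; Σ_t [1,2]: t=1:−1/864 t=2:+1/576 = 1/1728; (3j)²=5/1287 [(4 4 4; -1 -2 3)], sign=-1
I_A²/I_B² = (5/143)/(5/1287) = 9/1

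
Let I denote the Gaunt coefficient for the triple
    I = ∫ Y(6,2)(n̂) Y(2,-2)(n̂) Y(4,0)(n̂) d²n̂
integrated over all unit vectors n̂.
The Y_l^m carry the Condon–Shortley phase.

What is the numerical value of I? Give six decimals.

Rules hold: Σm=0, L=12 even, 4≤4≤8.
N = 13·5·9 = 585
Δ = 4!·8!·0!/13! = 1/6435
Racah Σ t=2..2: t=2:+1/2304 = 1/2304
⇒ 3j(6 2 4; 0 0 0)² = 5/143, sgn +1
Racah Σ t=0..0: t=0:+1/13824 = 1/13824
⇒ 3j(6 2 4; 2 -2 0)² = 14/1287, sgn +1
4πI² = N·(3j₀)²·(3jₘ)² = 350/1573
I = +1·√(0.222505/4π) = 0.13306527

0.133065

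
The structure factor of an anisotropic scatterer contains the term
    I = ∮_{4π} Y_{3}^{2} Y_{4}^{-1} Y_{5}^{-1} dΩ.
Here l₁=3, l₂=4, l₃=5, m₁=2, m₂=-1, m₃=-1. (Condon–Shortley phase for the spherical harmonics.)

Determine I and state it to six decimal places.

Checks pass: Σm=0; 12 even; l₃=5∈[1,7].
(2·3+1)(2·4+1)(2·5+1) = 693
Δ: 2! 4! 6! / 13! → 1/180180
sum: t=0:+1/576 t=1:−1/144 t=2:+1/576 = -1/288
3j²(3 4 5; 0 0 0) = Δ·Π!·Σ² = 20/1001  (sign +1)
sum: t=0:+1/432 t=1:−1/1152 = 5/3456
3j²(3 4 5; 2 -1 -1) = Δ·Π!·Σ² = 625/36036  (sign +1)
combine: 4πI² = 693·20/1001·625/36036 = 3125/13013
take √, sign +1: I = 0.13823925

0.138239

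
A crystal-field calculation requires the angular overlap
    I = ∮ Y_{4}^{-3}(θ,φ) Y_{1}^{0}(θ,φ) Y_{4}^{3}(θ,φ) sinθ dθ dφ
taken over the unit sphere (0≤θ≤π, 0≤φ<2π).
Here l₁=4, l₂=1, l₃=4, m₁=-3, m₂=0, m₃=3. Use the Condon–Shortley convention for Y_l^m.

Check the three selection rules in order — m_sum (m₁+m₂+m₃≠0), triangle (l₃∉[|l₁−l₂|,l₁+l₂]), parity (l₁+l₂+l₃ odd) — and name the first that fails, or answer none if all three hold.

azimuthal sum: -3 + 0 + 3 = 0  ✓
3 ≤ 4 ≤ 5 (triangle on l)  ✓
L = 4 + 1 + 4 = 9 (odd)  ✗

parity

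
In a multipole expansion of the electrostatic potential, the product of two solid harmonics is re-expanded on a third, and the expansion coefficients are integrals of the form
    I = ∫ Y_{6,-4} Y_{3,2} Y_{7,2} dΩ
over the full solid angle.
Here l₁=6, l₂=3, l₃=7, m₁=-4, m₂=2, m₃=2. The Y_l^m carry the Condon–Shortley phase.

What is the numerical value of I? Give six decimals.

-0.153384

Rules hold: Σm=0, L=16 even, 3≤7≤9.
N = 13·7·15 = 1365
Δ = 2!·10!·4!/17! = 1/2042040
Racah Σ t=0..2: t=0:+1/207360 t=1:−1/57600 t=2:+1/207360 = -1/129600
⇒ 3j(6 3 7; 0 0 0)² = 168/12155, sgn +1
Racah Σ t=1..2: t=1:−1/8709120 t=2:+1/967680 = 1/1088640
⇒ 3j(6 3 7; -4 2 2)² = 800/51051, sgn -1
4πI² = N·(3j₀)²·(3jₘ)² = 134400/454597
I = -1·√(0.295646/4π) = -0.15338448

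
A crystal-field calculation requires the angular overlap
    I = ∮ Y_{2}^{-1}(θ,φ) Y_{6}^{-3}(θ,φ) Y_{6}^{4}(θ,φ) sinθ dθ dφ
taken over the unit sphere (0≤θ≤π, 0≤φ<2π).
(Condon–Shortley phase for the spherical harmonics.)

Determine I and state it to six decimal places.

m-sum 0 ✓  L=14 even ✓  4≤6≤8 ✓
Π(2lᵢ+1) = 5×13×13 = 845
triangle coeff Δ(2,6,6) = 1/90090
Σ_t [0,2]: t=0:+1/69120 t=1:−1/14400 t=2:+1/69120 = -7/172800
(3j)²=14/715 [(2 6 6; 0 0 0)], sign=-1
Σ_t [1,2]: t=1:−1/161280 t=2:+1/725760 = -1/207360
(3j)²=7/286 [(2 6 6; -1 -3 4)], sign=-1
⇒ 4πI² = 49/121
I = (+1)√(49/121/(4π)) = 0.17951487

0.179515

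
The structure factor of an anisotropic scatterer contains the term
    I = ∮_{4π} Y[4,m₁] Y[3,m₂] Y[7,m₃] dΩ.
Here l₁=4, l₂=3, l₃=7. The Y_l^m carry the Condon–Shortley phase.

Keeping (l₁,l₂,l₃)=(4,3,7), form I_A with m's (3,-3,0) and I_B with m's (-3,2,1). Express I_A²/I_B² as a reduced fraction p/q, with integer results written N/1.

Shared (l₁,l₂,l₃)=(4,3,7): N and (l;000)² cancel in I_A²/I_B².
A: Δ = 0!·8!·6!/15! = 1/45045; Racah Σ t=0..0: t=0:+1/3628800 = 1/3628800; ⇒ 3j(4 3 7; 3 -3 0)² = 1/6435, sgn -1
B: Δ = 0!·8!·6!/15! = 1/45045; Racah Σ t=0..0: t=0:+1/604800 = 1/604800; ⇒ 3j(4 3 7; -3 2 1)² = 16/15015, sgn +1
I_A²/I_B² = (1/6435)/(16/15015) = 7/48

7/48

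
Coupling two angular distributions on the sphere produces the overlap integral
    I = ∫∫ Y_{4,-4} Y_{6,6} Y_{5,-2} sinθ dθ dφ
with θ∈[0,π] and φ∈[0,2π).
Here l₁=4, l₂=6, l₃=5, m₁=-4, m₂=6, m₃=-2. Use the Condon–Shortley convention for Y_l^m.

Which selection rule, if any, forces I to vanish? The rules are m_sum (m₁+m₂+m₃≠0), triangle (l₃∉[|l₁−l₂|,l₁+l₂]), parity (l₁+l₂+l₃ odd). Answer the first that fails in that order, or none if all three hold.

Σmᵢ = 0  ✓
l₃∈[|l₁−l₂|,l₁+l₂]=[2,10], have l₃=5  ✓
Σlᵢ = 15 ⇒ odd  ✗

parity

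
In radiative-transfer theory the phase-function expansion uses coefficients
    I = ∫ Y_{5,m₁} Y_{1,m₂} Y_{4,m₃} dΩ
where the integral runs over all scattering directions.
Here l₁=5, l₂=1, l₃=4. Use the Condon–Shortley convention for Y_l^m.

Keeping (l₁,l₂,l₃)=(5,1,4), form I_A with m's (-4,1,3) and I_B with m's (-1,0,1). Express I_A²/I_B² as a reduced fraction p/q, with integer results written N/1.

Shared (l₁,l₂,l₃)=(5,1,4): N and (l;000)² cancel in I_A²/I_B².
A: Δ = 2!·8!·0!/11! = 1/495; Racah Σ t=2..2: t=2:+1/10080 = 1/10080; ⇒ 3j(5 1 4; -4 1 3)² = 4/55, sgn -1
B: Δ = 2!·8!·0!/11! = 1/495; Racah Σ t=1..1: t=1:−1/720 = -1/720; ⇒ 3j(5 1 4; -1 0 1)² = 8/165, sgn +1
I_A²/I_B² = (4/55)/(8/165) = 3/2

3/2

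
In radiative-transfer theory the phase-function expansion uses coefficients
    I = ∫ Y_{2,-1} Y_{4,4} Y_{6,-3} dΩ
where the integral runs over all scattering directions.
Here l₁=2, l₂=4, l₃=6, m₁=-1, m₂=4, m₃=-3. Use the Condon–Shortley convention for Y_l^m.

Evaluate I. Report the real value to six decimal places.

Checks pass: Σm=0; 12 even; l₃=6∈[2,6].
(2·2+1)(2·4+1)(2·6+1) = 585
Δ: 0! 4! 8! / 13! → 1/6435
sum: t=0:+1/2304 = 1/2304
3j²(2 4 6; 0 0 0) = Δ·Π!·Σ² = 5/143  (sign +1)
sum: t=0:+1/241920 = 1/241920
3j²(2 4 6; -1 4 -3) = Δ·Π!·Σ² = 1/715  (sign -1)
combine: 4πI² = 585·5/143·1/715 = 45/1573
take √, sign -1: I = -0.04771303

-0.047713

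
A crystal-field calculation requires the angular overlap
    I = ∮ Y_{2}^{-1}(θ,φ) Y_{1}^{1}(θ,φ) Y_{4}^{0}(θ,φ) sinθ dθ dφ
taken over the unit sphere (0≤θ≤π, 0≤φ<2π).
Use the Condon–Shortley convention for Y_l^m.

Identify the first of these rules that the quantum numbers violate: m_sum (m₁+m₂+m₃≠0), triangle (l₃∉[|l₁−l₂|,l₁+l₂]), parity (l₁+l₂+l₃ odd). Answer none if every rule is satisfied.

m₁+m₂+m₃ = -1 + 1 + 0 = 0  ✓
triangle: |2−1|=1 ≤ l₃=4 ≤ 2+1=3  ✗
parity: l₁+l₂+l₃ = 7 is odd

triangle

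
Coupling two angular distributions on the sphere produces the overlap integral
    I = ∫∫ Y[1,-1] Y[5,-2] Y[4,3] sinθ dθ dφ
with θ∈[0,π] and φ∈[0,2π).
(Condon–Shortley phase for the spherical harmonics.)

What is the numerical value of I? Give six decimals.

Rules hold: Σm=0, L=10 even, 4≤4≤6.
N = 3·11·9 = 297
Δ = 2!·0!·8!/11! = 1/495
Racah Σ t=1..1: t=1:−1/576 = -1/576
⇒ 3j(1 5 4; 0 0 0)² = 5/99, sgn -1
Racah Σ t=2..2: t=2:+1/10080 = 1/10080
⇒ 3j(1 5 4; -1 -2 3)² = 1/165, sgn -1
4πI² = N·(3j₀)²·(3jₘ)² = 1/11
I = +1·√(0.0909091/4π) = 0.08505478

0.085055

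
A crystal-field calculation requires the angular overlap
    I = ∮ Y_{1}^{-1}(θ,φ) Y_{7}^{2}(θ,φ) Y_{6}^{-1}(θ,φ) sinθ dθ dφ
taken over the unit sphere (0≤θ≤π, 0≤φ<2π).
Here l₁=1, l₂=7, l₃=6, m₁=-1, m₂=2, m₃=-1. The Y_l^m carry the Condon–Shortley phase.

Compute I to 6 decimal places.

0.209937

Rules hold: Σm=0, L=14 even, 6≤6≤8.
N = 3·15·13 = 585
Δ = 2!·0!·12!/15! = 1/1365
Racah Σ t=1..1: t=1:−1/518400 = -1/518400
⇒ 3j(1 7 6; 0 0 0)² = 7/195, sgn -1
Racah Σ t=2..2: t=2:+1/1209600 = 1/1209600
⇒ 3j(1 7 6; -1 2 -1)² = 12/455, sgn -1
4πI² = N·(3j₀)²·(3jₘ)² = 36/65
I = +1·√(0.553846/4π) = 0.20993732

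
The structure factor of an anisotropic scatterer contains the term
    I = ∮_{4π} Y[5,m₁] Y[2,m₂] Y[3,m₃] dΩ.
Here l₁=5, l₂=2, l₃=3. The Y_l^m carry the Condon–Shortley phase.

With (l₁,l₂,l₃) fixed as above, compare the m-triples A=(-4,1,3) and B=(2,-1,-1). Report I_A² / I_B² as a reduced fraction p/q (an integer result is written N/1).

4/5

l's match ⇒ only the (l;m) 3-j factors differ between A and B.
A: triangle coeff Δ(5,2,3) = 1/2310; Σ_t [3,3]: t=3:−1/4320 = -1/4320; (3j)²=2/55 [(5 2 3; -4 1 3)], sign=-1
B: triangle coeff Δ(5,2,3) = 1/2310; Σ_t [1,1]: t=1:−1/288 = -1/288; (3j)²=1/22 [(5 2 3; 2 -1 -1)], sign=-1
I_A²/I_B² = (2/55)/(1/22) = 4/5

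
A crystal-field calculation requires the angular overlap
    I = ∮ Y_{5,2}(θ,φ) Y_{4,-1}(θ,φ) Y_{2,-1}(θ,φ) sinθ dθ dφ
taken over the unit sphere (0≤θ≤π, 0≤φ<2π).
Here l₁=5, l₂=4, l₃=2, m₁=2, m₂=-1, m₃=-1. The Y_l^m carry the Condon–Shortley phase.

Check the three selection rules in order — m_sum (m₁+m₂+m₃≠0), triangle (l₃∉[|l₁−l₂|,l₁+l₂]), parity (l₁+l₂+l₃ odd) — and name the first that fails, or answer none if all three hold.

parity

Σmᵢ = 0  ✓
l₃∈[|l₁−l₂|,l₁+l₂]=[1,9], have l₃=2  ✓
Σlᵢ = 11 ⇒ odd  ✗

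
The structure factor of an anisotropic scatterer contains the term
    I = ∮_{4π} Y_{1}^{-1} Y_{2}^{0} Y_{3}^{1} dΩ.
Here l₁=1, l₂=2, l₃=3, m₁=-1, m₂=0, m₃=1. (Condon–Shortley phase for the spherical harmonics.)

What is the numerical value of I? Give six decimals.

-0.202301

Rules hold: Σm=0, L=6 even, 1≤3≤3.
N = 3·5·7 = 105
Δ = 0!·2!·4!/7! = 1/105
Racah Σ t=0..0: t=0:+1/4 = 1/4
⇒ 3j(1 2 3; 0 0 0)² = 3/35, sgn -1
Racah Σ t=0..0: t=0:+1/8 = 1/8
⇒ 3j(1 2 3; -1 0 1)² = 2/35, sgn +1
4πI² = N·(3j₀)²·(3jₘ)² = 18/35
I = -1·√(0.514286/4π) = -0.20230066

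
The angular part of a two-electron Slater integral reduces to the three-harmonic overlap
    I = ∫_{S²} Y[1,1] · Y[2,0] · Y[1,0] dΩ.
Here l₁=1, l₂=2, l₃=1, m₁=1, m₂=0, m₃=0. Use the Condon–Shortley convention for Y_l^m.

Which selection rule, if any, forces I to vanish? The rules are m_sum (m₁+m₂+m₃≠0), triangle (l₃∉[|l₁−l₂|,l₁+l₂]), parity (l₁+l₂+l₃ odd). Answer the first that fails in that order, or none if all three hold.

m_sum

Σmᵢ = 1  ✗
l₃∈[|l₁−l₂|,l₁+l₂]=[1,3], have l₃=1
Σlᵢ = 4 ⇒ even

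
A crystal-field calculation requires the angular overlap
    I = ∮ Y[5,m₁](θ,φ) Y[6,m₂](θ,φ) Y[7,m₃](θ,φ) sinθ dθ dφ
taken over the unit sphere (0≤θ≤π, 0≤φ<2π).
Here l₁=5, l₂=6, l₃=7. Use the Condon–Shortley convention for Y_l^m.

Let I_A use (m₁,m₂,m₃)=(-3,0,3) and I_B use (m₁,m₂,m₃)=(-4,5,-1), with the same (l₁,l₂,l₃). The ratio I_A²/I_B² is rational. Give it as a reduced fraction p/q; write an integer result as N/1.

Shared (l₁,l₂,l₃)=(5,6,7): N and (l;000)² cancel in I_A²/I_B².
A: Δ = 4!·6!·8!/19! = 1/174594420; Racah Σ t=2..4: t=2:+1/1658880 t=3:−1/518400 t=4:+1/1658880 = -1/1382400; ⇒ 3j(5 6 7; -3 0 3)² = 504/46189, sgn -1
B: Δ = 4!·6!·8!/19! = 1/174594420; Racah Σ t=3..4: t=3:−1/174182400 t=4:+1/14515200 = 11/174182400; ⇒ 3j(5 6 7; -4 5 -1)² = 121/12597, sgn +1
I_A²/I_B² = (504/46189)/(121/12597) = 1512/1331

1512/1331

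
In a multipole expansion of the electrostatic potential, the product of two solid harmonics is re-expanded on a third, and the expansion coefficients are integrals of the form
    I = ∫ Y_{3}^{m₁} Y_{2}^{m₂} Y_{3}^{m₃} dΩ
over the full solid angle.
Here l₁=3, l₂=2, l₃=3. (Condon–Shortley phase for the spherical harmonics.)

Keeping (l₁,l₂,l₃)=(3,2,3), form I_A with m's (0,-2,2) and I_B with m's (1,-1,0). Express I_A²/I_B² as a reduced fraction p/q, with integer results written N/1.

Same 3,2,3: normalisation and zero-m 3j drop out of the ratio.
A: Δ: 2! 4! 2! / 9! → 1/3780; sum: t=0:+1/24 = 1/24; 3j²(3 2 3; 0 -2 2) = Δ·Π!·Σ² = 1/21  (sign -1)
B: Δ: 2! 4! 2! / 9! → 1/3780; sum: t=0:+1/8 t=1:−1/12 = 1/24; 3j²(3 2 3; 1 -1 0) = Δ·Π!·Σ² = 1/210  (sign -1)
I_A²/I_B² = (1/21)/(1/210) = 10/1

10/1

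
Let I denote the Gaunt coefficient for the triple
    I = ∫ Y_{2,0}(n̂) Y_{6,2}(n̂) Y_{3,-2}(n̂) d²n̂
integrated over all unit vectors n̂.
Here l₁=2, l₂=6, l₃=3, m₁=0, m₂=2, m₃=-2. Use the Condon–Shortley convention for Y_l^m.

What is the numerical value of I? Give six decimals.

0.000000

|2−6|≤3≤2+6 violated ⇒ I = 0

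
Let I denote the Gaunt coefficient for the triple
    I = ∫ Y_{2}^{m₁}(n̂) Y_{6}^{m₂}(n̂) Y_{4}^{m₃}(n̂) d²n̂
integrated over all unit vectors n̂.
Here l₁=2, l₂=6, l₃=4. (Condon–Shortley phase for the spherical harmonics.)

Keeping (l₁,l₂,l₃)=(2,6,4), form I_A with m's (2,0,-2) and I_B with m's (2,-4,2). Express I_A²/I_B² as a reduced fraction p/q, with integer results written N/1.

1/14

Same 2,6,4: normalisation and zero-m 3j drop out of the ratio.
A: Δ: 4! 0! 8! / 13! → 1/6435; sum: t=0:+1/34560 = 1/34560; 3j²(2 6 4; 2 0 -2) = Δ·Π!·Σ² = 1/429  (sign +1)
B: Δ: 4! 0! 8! / 13! → 1/6435; sum: t=0:+1/34560 = 1/34560; 3j²(2 6 4; 2 -4 2) = Δ·Π!·Σ² = 14/429  (sign +1)
I_A²/I_B² = (1/429)/(14/429) = 1/14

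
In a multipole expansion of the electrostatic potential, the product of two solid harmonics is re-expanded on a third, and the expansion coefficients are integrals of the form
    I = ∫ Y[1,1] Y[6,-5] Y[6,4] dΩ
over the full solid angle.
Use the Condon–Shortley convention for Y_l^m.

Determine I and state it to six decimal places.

0.000000

L=13 odd ⇒ parity kills the (l;000) factor ⇒ I = 0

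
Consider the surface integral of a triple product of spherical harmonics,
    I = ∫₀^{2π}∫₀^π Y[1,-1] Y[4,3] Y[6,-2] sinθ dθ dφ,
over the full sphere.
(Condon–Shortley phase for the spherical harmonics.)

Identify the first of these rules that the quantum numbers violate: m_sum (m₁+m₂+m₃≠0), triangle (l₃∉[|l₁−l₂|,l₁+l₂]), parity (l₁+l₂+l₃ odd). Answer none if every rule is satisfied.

triangle

m₁+m₂+m₃ = -1 + 3 − 2 = 0  ✓
triangle: |1−4|=3 ≤ l₃=6 ≤ 1+4=5  ✗
parity: l₁+l₂+l₃ = 11 is odd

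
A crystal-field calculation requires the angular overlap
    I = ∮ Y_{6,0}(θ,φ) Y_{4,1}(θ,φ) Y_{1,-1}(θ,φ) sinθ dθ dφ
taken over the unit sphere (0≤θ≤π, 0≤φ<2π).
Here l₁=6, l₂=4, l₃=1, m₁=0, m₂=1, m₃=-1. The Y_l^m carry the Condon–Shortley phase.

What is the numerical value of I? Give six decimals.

0.000000

|6−4|≤1≤6+4 violated ⇒ I = 0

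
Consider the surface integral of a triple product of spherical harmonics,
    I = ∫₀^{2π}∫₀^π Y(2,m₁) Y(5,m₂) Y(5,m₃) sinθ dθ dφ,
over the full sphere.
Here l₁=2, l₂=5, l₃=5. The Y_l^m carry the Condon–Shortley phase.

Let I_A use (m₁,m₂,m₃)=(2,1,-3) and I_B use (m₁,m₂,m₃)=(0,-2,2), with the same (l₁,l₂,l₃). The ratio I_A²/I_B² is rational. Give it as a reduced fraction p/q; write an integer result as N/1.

28/9

Shared (l₁,l₂,l₃)=(2,5,5): N and (l;000)² cancel in I_A²/I_B².
A: Δ = 2!·2!·8!/13! = 1/38610; Racah Σ t=0..0: t=0:+1/5760 = 1/5760; ⇒ 3j(2 5 5; 2 1 -3)² = 56/2145, sgn +1
B: Δ = 2!·2!·8!/13! = 1/38610; Racah Σ t=0..2: t=0:+1/2880 t=1:−1/1440 t=2:+1/20160 = -1/3360; ⇒ 3j(2 5 5; 0 -2 2)² = 6/715, sgn +1
I_A²/I_B² = (56/2145)/(6/715) = 28/9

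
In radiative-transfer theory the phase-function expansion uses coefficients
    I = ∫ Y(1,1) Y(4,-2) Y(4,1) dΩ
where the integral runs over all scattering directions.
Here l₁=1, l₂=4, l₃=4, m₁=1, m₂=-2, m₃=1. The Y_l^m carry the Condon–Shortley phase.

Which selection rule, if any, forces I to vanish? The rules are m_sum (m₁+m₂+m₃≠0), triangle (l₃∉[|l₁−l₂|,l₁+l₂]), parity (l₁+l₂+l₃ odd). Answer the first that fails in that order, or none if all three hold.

m₁+m₂+m₃ = 1 − 2 + 1 = 0  ✓
triangle: |1−4|=3 ≤ l₃=4 ≤ 1+4=5  ✓
parity: l₁+l₂+l₃ = 9 is odd  ✗

parity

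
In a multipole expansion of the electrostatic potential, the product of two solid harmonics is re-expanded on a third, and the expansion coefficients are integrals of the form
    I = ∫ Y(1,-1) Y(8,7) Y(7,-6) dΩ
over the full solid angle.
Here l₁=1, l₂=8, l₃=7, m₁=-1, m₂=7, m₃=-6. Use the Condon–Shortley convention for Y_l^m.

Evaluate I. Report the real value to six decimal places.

Checks pass: Σm=0; 16 even; l₃=7∈[7,9].
(2·1+1)(2·8+1)(2·7+1) = 765
Δ: 2! 0! 14! / 17! → 1/2040
sum: t=1:−1/25401600 = -1/25401600
3j²(1 8 7; 0 0 0) = Δ·Π!·Σ² = 8/255  (sign +1)
sum: t=2:+1/12454041600 = 1/12454041600
3j²(1 8 7; -1 7 -6) = Δ·Π!·Σ² = 7/136  (sign -1)
combine: 4πI² = 765·8/255·7/136 = 21/17
take √, sign -1: I = -0.31353083

-0.313531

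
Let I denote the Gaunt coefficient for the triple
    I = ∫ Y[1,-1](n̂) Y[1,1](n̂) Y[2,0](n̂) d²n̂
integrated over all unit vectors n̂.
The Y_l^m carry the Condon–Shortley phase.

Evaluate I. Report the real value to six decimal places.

m-sum 0 ✓  L=4 even ✓  0≤2≤2 ✓
Π(2lᵢ+1) = 3×3×5 = 45
triangle coeff Δ(1,1,2) = 1/30
Σ_t [0,0]: t=0:+1/1 = 1/1
(3j)²=2/15 [(1 1 2; 0 0 0)], sign=+1
Σ_t [0,0]: t=0:+1/4 = 1/4
(3j)²=1/30 [(1 1 2; -1 1 0)], sign=+1
⇒ 4πI² = 1/5
I = (+1)√(1/5/(4π)) = 0.12615663

0.126157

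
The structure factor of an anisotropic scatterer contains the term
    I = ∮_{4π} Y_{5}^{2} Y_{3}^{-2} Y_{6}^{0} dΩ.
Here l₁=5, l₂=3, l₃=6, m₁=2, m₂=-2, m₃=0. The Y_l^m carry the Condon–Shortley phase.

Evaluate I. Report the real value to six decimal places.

Rules hold: Σm=0, L=14 even, 2≤6≤8.
N = 11·7·13 = 1001
Δ = 2!·8!·4!/15! = 1/675675
Racah Σ t=0..2: t=0:+1/8640 t=1:−1/2304 t=2:+1/8640 = -7/34560
⇒ 3j(5 3 6; 0 0 0)² = 7/429, sgn -1
Racah Σ t=0..1: t=0:+1/8640 t=1:−1/34560 = 1/11520
⇒ 3j(5 3 6; 2 -2 0)² = 3/143, sgn +1
4πI² = N·(3j₀)²·(3jₘ)² = 49/143
I = -1·√(0.342657/4π) = -0.16512966

-0.165130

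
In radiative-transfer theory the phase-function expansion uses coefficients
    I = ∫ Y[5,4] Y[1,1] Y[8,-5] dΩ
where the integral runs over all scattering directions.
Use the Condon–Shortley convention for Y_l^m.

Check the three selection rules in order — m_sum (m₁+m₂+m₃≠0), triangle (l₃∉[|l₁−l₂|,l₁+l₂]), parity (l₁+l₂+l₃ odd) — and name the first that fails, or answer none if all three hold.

triangle

Σmᵢ = 0  ✓
l₃∈[|l₁−l₂|,l₁+l₂]=[4,6], have l₃=8  ✗
Σlᵢ = 14 ⇒ even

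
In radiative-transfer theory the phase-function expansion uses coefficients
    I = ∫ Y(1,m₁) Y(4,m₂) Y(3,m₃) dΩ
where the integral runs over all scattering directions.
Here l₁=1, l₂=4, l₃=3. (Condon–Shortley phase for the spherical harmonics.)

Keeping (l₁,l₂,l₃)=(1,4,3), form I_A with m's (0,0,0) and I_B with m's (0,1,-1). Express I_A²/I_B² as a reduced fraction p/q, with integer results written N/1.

16/15

Shared (l₁,l₂,l₃)=(1,4,3): N and (l;000)² cancel in I_A²/I_B².
A: Δ = 2!·0!·6!/9! = 1/252; Racah Σ t=1..1: t=1:−1/36 = -1/36; ⇒ 3j(1 4 3; 0 0 0)² = 4/63, sgn +1
B: Δ = 2!·0!·6!/9! = 1/252; Racah Σ t=1..1: t=1:−1/48 = -1/48; ⇒ 3j(1 4 3; 0 1 -1)² = 5/84, sgn -1
I_A²/I_B² = (4/63)/(5/84) = 16/15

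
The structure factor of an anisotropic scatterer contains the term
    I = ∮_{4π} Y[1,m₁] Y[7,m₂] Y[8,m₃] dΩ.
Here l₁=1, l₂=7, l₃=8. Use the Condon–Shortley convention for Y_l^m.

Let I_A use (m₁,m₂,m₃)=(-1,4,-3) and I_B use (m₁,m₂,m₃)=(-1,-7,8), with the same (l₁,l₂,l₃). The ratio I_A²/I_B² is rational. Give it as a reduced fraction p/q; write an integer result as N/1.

Shared (l₁,l₂,l₃)=(1,7,8): N and (l;000)² cancel in I_A²/I_B².
A: Δ = 0!·2!·14!/17! = 1/2040; Racah Σ t=0..0: t=0:+1/479001600 = 1/479001600; ⇒ 3j(1 7 8; -1 4 -3)² = 1/204, sgn -1
B: Δ = 0!·2!·14!/17! = 1/2040; Racah Σ t=0..0: t=0:+1/174356582400 = 1/174356582400; ⇒ 3j(1 7 8; -1 -7 8)² = 1/17, sgn +1
I_A²/I_B² = (1/204)/(1/17) = 1/12

1/12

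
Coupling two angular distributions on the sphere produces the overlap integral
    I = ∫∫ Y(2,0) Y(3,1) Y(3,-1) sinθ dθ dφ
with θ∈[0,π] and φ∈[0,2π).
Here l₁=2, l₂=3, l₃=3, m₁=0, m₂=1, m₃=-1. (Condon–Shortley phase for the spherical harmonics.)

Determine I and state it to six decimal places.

-0.126157

Checks pass: Σm=0; 8 even; l₃=3∈[1,5].
(2·2+1)(2·3+1)(2·3+1) = 245
Δ: 2! 2! 4! / 9! → 1/3780
sum: t=0:+1/24 t=1:−1/4 t=2:+1/24 = -1/6
3j²(2 3 3; 0 0 0) = Δ·Π!·Σ² = 4/105  (sign +1)
sum: t=0:+1/96 t=1:−1/6 t=2:+1/16 = -3/32
3j²(2 3 3; 0 1 -1) = Δ·Π!·Σ² = 3/140  (sign -1)
combine: 4πI² = 245·4/105·3/140 = 1/5
take √, sign -1: I = -0.12615663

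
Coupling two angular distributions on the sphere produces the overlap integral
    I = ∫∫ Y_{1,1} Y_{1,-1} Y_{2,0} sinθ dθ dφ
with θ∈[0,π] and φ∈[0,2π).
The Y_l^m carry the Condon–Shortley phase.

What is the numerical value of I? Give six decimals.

0.126157

Checks pass: Σm=0; 4 even; l₃=2∈[0,2].
(2·1+1)(2·1+1)(2·2+1) = 45
Δ: 0! 2! 2! / 5! → 1/30
sum: t=0:+1/1 = 1/1
3j²(1 1 2; 0 0 0) = Δ·Π!·Σ² = 2/15  (sign +1)
sum: t=0:+1/4 = 1/4
3j²(1 1 2; 1 -1 0) = Δ·Π!·Σ² = 1/30  (sign +1)
combine: 4πI² = 45·2/15·1/30 = 1/5
take √, sign +1: I = 0.12615663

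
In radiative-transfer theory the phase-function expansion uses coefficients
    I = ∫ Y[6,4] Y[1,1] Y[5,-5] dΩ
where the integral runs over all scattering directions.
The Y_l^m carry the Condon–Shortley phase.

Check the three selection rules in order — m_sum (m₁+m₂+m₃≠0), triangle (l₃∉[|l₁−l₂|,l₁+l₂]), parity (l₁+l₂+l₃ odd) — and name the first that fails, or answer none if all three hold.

none

azimuthal sum: 4 + 1 − 5 = 0  ✓
5 ≤ 5 ≤ 7 (triangle on l)  ✓
L = 6 + 1 + 5 = 12 (even)  ✓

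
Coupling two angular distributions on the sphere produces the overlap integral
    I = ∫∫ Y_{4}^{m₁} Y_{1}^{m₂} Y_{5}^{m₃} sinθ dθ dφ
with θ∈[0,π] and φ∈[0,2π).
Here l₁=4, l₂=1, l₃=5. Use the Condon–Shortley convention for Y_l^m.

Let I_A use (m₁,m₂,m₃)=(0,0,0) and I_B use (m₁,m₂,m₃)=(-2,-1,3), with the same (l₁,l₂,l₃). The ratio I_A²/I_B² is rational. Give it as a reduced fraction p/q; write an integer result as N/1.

25/28

Same 4,1,5: normalisation and zero-m 3j drop out of the ratio.
A: Δ: 0! 8! 2! / 11! → 1/495; sum: t=0:+1/576 = 1/576; 3j²(4 1 5; 0 0 0) = Δ·Π!·Σ² = 5/99  (sign -1)
B: Δ: 0! 8! 2! / 11! → 1/495; sum: t=0:+1/2880 = 1/2880; 3j²(4 1 5; -2 -1 3) = Δ·Π!·Σ² = 28/495  (sign +1)
I_A²/I_B² = (5/99)/(28/495) = 25/28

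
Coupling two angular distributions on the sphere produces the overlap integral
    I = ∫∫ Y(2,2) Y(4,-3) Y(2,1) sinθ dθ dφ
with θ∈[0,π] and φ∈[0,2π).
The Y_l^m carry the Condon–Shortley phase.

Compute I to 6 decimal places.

m-sum 0 ✓  L=8 even ✓  2≤2≤6 ✓
Π(2lᵢ+1) = 5×9×5 = 225
triangle coeff Δ(2,4,2) = 1/630
Σ_t [2,2]: t=2:+1/16 = 1/16
(3j)²=2/35 [(2 4 2; 0 0 0)], sign=+1
Σ_t [0,0]: t=0:+1/144 = 1/144
(3j)²=1/18 [(2 4 2; 2 -3 1)], sign=-1
⇒ 4πI² = 5/7
I = (-1)√(5/7/(4π)) = -0.23841361

-0.238414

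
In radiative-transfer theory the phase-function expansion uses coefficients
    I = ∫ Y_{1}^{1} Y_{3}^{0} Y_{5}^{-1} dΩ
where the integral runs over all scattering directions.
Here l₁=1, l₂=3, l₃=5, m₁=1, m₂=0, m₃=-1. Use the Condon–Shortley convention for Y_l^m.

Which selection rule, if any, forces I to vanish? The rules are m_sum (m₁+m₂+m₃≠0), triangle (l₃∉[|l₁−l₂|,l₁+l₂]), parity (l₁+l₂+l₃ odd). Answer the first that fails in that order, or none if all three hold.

triangle

m₁+m₂+m₃ = 1 + 0 − 1 = 0  ✓
triangle: |1−3|=2 ≤ l₃=5 ≤ 1+3=4  ✗
parity: l₁+l₂+l₃ = 9 is odd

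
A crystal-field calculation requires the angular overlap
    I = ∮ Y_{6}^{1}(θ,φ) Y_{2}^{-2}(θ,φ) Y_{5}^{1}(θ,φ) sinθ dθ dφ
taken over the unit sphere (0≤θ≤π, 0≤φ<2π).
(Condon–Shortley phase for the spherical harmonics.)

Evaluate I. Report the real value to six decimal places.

0.000000

L=13 odd ⇒ parity kills the (l;000) factor ⇒ I = 0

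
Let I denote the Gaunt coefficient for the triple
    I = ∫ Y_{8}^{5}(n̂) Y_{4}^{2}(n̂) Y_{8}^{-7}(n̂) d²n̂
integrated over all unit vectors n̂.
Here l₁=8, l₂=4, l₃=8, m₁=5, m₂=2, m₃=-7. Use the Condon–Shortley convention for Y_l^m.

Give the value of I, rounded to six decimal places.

-0.166658

Rules hold: Σm=0, L=20 even, 4≤8≤12.
N = 17·9·17 = 2601
Δ = 4!·12!·4!/21! = 1/185175900
Racah Σ t=0..4: t=0:+1/557383680 t=1:−1/21772800 t=2:+1/8294400 t=3:−1/21772800 t=4:+1/557383680 = 1/30965760
⇒ 3j(8 4 8; 0 0 0)² = 36/4199, sgn +1
Racah Σ t=2..3: t=2:+1/3832012800 t=3:−1/17244057600 = 1/4926873600
⇒ 3j(8 4 8; 5 2 -7)² = 91/5814, sgn -1
4πI² = N·(3j₀)²·(3jₘ)² = 126/361
I = -1·√(0.34903/4π) = -0.16665822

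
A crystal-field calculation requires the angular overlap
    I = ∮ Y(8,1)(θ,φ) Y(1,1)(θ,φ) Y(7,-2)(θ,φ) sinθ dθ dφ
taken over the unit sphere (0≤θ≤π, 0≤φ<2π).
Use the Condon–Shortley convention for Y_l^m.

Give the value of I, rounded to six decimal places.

-0.140215

m-sum 0 ✓  L=16 even ✓  7≤7≤9 ✓
Π(2lᵢ+1) = 17×3×15 = 765
triangle coeff Δ(8,1,7) = 1/2040
Σ_t [1,1]: t=1:−1/25401600 = -1/25401600
(3j)²=8/255 [(8 1 7; 0 0 0)], sign=+1
Σ_t [2,2]: t=2:+1/87091200 = 1/87091200
(3j)²=7/680 [(8 1 7; 1 1 -2)], sign=-1
⇒ 4πI² = 21/85
I = (-1)√(21/85/(4π)) = -0.14021525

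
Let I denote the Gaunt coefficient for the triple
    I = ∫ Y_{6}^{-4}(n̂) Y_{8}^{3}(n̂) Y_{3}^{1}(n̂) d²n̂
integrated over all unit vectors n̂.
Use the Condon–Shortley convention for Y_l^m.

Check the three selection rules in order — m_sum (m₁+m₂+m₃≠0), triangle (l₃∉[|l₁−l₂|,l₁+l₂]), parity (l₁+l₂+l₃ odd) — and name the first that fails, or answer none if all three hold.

parity

Σmᵢ = 0  ✓
l₃∈[|l₁−l₂|,l₁+l₂]=[2,14], have l₃=3  ✓
Σlᵢ = 17 ⇒ odd  ✗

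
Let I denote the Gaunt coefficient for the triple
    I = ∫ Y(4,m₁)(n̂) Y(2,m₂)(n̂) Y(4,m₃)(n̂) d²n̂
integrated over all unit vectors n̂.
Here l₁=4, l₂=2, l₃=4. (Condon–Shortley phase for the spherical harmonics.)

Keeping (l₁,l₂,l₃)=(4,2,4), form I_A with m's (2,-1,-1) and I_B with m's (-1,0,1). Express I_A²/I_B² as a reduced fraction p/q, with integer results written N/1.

243/289

Same 4,2,4: normalisation and zero-m 3j drop out of the ratio.
A: Δ: 2! 6! 2! / 11! → 1/13860; sum: t=0:+1/96 t=1:−1/240 = 1/160; 3j²(4 2 4; 2 -1 -1) = Δ·Π!·Σ² = 27/1540  (sign -1)
B: Δ: 2! 6! 2! / 11! → 1/13860; sum: t=0:+1/480 t=1:−1/48 t=2:+1/144 = -17/1440; 3j²(4 2 4; -1 0 1) = Δ·Π!·Σ² = 289/13860  (sign +1)
I_A²/I_B² = (27/1540)/(289/13860) = 243/289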